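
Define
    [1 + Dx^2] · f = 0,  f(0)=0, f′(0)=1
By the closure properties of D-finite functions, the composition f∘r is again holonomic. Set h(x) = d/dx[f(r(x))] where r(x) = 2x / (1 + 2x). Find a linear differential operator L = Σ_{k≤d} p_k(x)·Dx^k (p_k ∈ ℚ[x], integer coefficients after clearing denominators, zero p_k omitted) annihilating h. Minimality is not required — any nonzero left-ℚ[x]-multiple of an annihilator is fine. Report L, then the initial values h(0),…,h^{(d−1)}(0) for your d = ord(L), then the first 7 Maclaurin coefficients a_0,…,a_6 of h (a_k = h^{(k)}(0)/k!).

L = (28 + 96·x + 96·x^2) + (12 + 72·x + 144·x^2 + 96·x^3)·Dx + (1 + 8·x + 24·x^2 + 32·x^3 + 16·x^4)·Dx^2  (order 2).
h: a_k = 2, -8, 20, -32, 4/3, 240, -55448/45, …
ICs: h(0) = 2, h′(0) = -8.

f: a_k = 0, 1, 0, -1/6, 0, 1/120, 0, …
f∘r: x↦r, Dx↦Dx/r' in L_f ⇒ L₀.
Derive L from L₀ (diff closure).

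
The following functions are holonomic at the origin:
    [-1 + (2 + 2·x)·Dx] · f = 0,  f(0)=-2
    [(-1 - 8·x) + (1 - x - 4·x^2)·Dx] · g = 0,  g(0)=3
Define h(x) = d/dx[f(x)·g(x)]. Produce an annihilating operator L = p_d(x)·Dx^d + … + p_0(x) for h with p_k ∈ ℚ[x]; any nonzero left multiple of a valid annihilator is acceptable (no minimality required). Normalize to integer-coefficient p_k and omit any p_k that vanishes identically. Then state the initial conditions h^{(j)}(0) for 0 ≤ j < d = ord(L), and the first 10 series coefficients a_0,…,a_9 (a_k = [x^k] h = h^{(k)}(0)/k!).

L = (43 + 210·x + 603·x^2 + 680·x^3 + 240·x^4) + (-6 - 34·x + 6·x^2 + 194·x^3 + 256·x^4 + 96·x^5)·Dx  (order 1).
h: a_k = -9, -129/2, -1647/8, -12633/16, -302115/128, -1937655/256, -22577835/1024, -134278473/2048, -6132698379/32768, -35112737835/65536, …
ICs: h(0) = -9.

f: a_k = -2, -1, 1/4, -1/8, 5/64, -7/128, 21/512, -33/1024, 429/16384, -715/32768, …
g: a_k = 3, 3, 15, 27, 87, 195, 543, 1323, 3495, 8787, …
Sym-product of L_f,L_g gives L₀ (≤ ord 1).
h=h₀': d/dx-closure on L₀ ⇒ L.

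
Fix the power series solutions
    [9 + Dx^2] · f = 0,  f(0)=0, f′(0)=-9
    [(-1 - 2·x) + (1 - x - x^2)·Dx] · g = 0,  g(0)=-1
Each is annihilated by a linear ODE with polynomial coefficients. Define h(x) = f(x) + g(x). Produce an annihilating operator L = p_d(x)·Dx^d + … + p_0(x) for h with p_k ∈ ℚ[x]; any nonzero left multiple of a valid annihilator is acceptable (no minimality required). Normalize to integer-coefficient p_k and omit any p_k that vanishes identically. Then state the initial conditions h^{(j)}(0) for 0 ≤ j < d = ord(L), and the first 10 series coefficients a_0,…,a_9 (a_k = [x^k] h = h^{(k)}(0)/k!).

f: a_k = 0, -9, 0, 27/2, 0, -243/40, 0, 729/560, 0, -729/4480, …
g: a_k = -1, -1, -2, -3, -5, -8, -13, -21, -34, -55, …
Sum ⇒ L₀ = lclm(L_f,L_g) in ℚ(x)⟨Dx⟩.
L = (-243 - 432·x + 81·x^2 - 216·x^3 - 405·x^4 - 162·x^5) + (117 - 225·x - 36·x^2 + 297·x^3 - 54·x^4 - 243·x^5 - 81·x^6)·Dx + (-27 - 48·x + 9·x^2 - 24·x^3 - 45·x^4 - 18·x^5)·Dx^2 + (13 - 25·x - 4·x^2 + 33·x^3 - 6·x^4 - 27·x^5 - 9·x^6)·Dx^3  (order 3).
h: a_k = -1, -10, -2, 21/2, -5, -563/40, -13, -11031/560, -34, -247129/4480, …
ICs: h(0) = -1, h′(0) = -10, h′′(0) = -4.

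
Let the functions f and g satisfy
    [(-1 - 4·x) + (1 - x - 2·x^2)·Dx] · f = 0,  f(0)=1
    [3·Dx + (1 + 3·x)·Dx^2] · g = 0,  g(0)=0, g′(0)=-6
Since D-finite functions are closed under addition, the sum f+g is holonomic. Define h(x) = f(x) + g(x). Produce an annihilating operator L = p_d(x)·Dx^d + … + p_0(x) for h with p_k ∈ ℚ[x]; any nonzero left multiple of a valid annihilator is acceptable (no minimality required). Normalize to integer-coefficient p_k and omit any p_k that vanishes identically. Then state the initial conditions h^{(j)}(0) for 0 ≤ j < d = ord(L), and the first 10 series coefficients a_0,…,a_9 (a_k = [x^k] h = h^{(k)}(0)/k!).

f: a_k = 1, 1, 3, 5, 11, 21, 43, 85, 171, 341, …
g: a_k = 0, -6, 9, -18, 81/2, -486/5, 243, -4374/7, 6561/4, -4374, …
Weyl lclm of L_f,L_g ⇒ L₀ (ord ≤ 3).
L = (66 + 270·x + 576·x^2 + 336·x^3 + 288·x^4)·Dx + (4 + 96·x + 492·x^2 + 832·x^3 + 696·x^4 + 480·x^5)·Dx^2 + (-3 - 19·x - 25·x^2 + 39·x^3 + 116·x^4 + 164·x^5 + 96·x^6)·Dx^3  (order 3).
h: a_k = 1, -5, 12, -13, 103/2, -381/5, 286, -3779/7, 7245/4, -4033, …
ICs: h(0) = 1, h′(0) = -5, h′′(0) = 24.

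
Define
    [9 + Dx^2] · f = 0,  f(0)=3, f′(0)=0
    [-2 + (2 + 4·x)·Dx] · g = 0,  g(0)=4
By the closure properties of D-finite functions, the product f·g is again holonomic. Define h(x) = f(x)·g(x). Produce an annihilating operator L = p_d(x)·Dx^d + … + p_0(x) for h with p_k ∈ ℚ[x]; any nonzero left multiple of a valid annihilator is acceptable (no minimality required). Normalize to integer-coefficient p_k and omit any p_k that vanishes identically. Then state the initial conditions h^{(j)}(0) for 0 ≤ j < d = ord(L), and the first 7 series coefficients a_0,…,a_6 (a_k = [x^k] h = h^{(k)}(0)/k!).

f: a_k = 3, 0, -27/2, 0, 81/8, 0, -243/80, …
g: a_k = 4, 4, -2, 2, -5/2, 7/2, -21/4, …
Sym-product of L_f,L_g gives L₀ (≤ ord 2).
L = (12 + 36·x + 36·x^2) + (-2 - 4·x)·Dx + (1 + 4·x + 4·x^2)·Dx^2  (order 2).
h: a_k = 12, 12, -60, -48, 60, 24, -72/5, …
ICs: h(0) = 12, h′(0) = 12.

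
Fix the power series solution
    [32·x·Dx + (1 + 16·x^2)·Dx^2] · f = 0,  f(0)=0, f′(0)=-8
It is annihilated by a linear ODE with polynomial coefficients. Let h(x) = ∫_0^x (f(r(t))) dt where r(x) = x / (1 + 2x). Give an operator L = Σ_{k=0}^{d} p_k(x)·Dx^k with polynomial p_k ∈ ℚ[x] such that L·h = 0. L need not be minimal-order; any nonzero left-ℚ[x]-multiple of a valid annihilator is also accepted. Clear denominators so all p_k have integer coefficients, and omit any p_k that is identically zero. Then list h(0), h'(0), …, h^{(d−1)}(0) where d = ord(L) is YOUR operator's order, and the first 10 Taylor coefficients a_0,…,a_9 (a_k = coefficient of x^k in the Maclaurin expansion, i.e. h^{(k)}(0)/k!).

f: a_k = 0, -8, 0, 128/3, 0, -2048/5, 0, 32768/7, 0, -524288/9, …
Change of var in L_f (x↦r) gives L₀.
h=∫h₀ ⇒ L = L₀·Dx.
L = (4 + 40·x)·Dx^2 + (1 + 4·x + 20·x^2)·Dx^3  (order 3).
h: a_k = 0, 0, -4, 16/3, 8/3, -192/5, 1216/15, 2816/21, -8896/7, 7168/3, …
ICs: h(0) = 0, h′(0) = 0, h′′(0) = -8.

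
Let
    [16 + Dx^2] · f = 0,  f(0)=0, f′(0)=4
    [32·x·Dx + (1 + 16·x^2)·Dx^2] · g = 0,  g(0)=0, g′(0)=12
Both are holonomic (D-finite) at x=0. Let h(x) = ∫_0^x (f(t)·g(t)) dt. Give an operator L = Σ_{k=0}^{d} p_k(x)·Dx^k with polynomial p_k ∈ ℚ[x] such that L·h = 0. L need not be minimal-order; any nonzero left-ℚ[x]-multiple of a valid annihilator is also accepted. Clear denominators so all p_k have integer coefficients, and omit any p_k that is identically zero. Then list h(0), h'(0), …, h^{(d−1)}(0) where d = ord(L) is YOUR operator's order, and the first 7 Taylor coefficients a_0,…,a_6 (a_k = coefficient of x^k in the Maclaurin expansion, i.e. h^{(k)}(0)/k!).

L = (1280 + 53248·x^2 + 360448·x^4 + 2097152·x^6 + 8388608·x^8)·Dx + (1536·x + 40960·x^3 + 393216·x^5 + 2097152·x^7)·Dx^2 + (96 + 4096·x^2 + 36864·x^4 + 262144·x^6 + 1048576·x^8)·Dx^3 + (96·x + 2560·x^3 + 24576·x^5 + 131072·x^7)·Dx^4 + (1 + 48·x^2 + 896·x^4 + 8192·x^6 + 32768·x^8)·Dx^5  (order 5).
h: a_k = 0, 0, 0, 16, 0, -384/5, 0, …
ICs: h(0) = 0, h′(0) = 0, h′′(0) = 0, h′′′(0) = 96, h′′′′(0) = 0.

f: a_k = 0, 4, 0, -32/3, 0, 128/15, 0, …
g: a_k = 0, 12, 0, -64, 0, 3072/5, 0, …
L₀ := L_f ⊗_s L_g (sym. prod.), ord ≤ 4.
Integrate: L := L₀·Dx.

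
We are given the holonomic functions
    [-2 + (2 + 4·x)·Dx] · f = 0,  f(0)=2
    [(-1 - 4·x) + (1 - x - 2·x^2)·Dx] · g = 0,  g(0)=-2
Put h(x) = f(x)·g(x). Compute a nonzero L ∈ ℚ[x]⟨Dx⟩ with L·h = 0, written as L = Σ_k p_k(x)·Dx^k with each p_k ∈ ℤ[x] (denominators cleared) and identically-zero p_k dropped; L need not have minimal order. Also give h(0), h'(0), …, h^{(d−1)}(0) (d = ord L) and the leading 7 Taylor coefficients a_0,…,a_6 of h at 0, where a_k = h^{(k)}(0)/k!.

f: a_k = 2, 2, -1, 1, -5/4, 7/4, -21/8, …
g: a_k = -2, -2, -6, -10, -22, -42, -86, …
h₀=f·g: eliminate ⇒ L₀, order ≤ 1·1.
L = (2 + 5·x + 6·x^2) + (-1 - x + 4·x^2 + 4·x^3)·Dx  (order 1).
h: a_k = -4, -8, -14, -32, -115/2, -125, -939/4, …
ICs: h(0) = -4.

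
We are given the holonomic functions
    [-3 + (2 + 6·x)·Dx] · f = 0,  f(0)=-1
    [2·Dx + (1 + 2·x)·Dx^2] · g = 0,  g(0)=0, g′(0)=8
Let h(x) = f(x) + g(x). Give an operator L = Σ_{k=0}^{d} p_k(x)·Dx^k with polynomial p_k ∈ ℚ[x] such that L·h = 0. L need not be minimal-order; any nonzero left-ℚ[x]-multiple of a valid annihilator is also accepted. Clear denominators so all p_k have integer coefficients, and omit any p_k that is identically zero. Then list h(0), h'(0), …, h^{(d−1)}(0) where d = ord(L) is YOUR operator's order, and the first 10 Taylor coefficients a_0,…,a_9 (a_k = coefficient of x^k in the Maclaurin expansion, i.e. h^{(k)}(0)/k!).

L = (-6 + 36·x)·Dx + (5 + 84·x + 180·x^2)·Dx^2 + (2 + 22·x + 72·x^2 + 72·x^3)·Dx^3  (order 3).
h: a_k = -1, 13/2, -55/8, 431/48, -1643/128, 24263/1280, -85145/3072, 543379/14336, -1379635/32768, 7557623/589824, …
ICs: h(0) = -1, h′(0) = 13/2, h′′(0) = -55/4.

f: a_k = -1, -3/2, 9/8, -27/16, 405/128, -1701/256, 15309/1024, -72171/2048, 2814669/32768, -14073345/65536, …
g: a_k = 0, 8, -8, 32/3, -16, 128/5, -128/3, 512/7, -128, 2048/9, …
Sum ⇒ L₀ = lclm(L_f,L_g) in ℚ(x)⟨Dx⟩.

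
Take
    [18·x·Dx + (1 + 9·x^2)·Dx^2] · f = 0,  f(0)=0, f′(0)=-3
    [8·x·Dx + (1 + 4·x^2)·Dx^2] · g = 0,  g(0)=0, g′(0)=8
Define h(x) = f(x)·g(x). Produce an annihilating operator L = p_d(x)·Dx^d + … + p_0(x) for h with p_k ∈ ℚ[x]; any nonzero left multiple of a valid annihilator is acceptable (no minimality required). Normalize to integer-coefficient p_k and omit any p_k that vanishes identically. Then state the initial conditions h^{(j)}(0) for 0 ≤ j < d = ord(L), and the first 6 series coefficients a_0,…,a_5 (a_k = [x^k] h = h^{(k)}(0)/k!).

f: a_k = 0, -3, 0, 9, 0, -243/5, …
g: a_k = 0, 8, 0, -32/3, 0, 128/5, …
Product ⇒ symmetric product L₀, ord ≤ 4.
L = (-864·x - 18720·x^3 - 82944·x^5 + 134784·x^7 + 1119744·x^9)·Dx + (-52 - 3036·x^2 - 33696·x^4 - 72576·x^6 + 471744·x^8 + 1679616·x^10)·Dx^2 + (-104·x - 2072·x^3 - 11232·x^5 + 13968·x^7 + 269568·x^9 + 559872·x^11)·Dx^3 + (-1 - 26·x^2 - 205·x^4 + 7380·x^8 + 33696·x^10 + 46656·x^12)·Dx^4  (order 4).
h: a_k = 0, 0, -24, 0, 104, 0, …
ICs: h(0) = 0, h′(0) = 0, h′′(0) = -48, h′′′(0) = 0.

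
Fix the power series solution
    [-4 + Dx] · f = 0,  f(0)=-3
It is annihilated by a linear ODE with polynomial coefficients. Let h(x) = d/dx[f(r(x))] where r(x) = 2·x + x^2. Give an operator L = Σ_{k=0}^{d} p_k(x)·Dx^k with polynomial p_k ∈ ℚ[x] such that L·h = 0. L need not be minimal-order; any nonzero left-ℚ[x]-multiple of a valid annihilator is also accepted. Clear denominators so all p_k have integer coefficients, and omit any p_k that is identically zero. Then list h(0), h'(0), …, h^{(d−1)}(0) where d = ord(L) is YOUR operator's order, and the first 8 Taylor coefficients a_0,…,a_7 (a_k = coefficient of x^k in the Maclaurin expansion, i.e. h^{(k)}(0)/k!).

f: a_k = -3, -12, -24, -32, -32, -128/5, -256/15, -1024/105, …
Change of var in L_f (x↦r) gives L₀.
Derive L from L₀ (diff closure).
L = (9 + 16·x + 8·x^2) + (-1 - x)·Dx  (order 1).
h: a_k = -24, -216, -1056, -3680, -10176, -118208/5, -717056/15, -3015424/35, …
ICs: h(0) = -24.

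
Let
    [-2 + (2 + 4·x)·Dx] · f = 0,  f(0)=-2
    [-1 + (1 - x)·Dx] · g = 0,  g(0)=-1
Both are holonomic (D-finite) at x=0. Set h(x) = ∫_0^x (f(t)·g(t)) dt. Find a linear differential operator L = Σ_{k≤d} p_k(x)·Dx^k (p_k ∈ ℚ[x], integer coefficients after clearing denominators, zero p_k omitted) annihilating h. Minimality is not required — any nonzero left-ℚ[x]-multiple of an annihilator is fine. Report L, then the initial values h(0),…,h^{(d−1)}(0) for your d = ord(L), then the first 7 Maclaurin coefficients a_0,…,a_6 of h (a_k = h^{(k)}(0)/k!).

L = (2 + x)·Dx + (-1 - x + 2·x^2)·Dx^2  (order 2).
h: a_k = 0, 2, 2, 1, 1, 11/20, 3/4, …
ICs: h(0) = 0, h′(0) = 2.

f: a_k = -2, -2, 1, -1, 5/4, -7/4, 21/8, …
g: a_k = -1, -1, -1, -1, -1, -1, -1, …
L₀ := L_f ⊗_s L_g (sym. prod.), ord ≤ 1.
h=∫₀ˣh₀: take L = L₀·Dx.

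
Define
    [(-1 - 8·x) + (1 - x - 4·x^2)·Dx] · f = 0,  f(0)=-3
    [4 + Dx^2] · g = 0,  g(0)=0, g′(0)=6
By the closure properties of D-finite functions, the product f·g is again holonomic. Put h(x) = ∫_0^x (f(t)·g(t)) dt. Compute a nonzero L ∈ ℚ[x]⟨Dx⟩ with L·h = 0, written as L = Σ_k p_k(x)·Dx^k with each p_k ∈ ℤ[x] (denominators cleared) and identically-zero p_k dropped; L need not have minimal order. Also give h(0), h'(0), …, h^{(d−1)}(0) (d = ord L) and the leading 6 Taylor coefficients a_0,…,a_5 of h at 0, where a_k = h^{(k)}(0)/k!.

L = (4 + 4·x + 16·x^2)·Dx + (2 + 16·x)·Dx^2 + (-1 + x + 4·x^2)·Dx^3  (order 3).
h: a_k = 0, 0, -9, -6, -39/2, -30, …
ICs: h(0) = 0, h′(0) = 0, h′′(0) = -18.

f: a_k = -3, -3, -15, -27, -87, -195, …
g: a_k = 0, 6, 0, -4, 0, 4/5, …
h₀=f·g: eliminate ⇒ L₀, order ≤ 1·2.
∫: right-multiply L₀ by Dx.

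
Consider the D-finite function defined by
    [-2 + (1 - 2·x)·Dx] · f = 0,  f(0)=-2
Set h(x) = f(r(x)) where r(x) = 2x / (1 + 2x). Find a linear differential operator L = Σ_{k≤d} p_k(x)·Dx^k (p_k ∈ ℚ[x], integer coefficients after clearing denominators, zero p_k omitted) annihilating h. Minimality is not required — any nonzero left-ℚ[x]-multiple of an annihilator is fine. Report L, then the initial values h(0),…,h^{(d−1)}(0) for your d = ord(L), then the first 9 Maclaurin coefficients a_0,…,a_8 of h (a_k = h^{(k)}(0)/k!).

L = 4 + (-1 + 4·x^2)·Dx  (order 1).
h: a_k = -2, -8, -16, -32, -64, -128, -256, -512, -1024, …
ICs: h(0) = -2.

f: a_k = -2, -4, -8, -16, -32, -64, -128, -256, -512, …
L₀ from L_f via x↦r, Dx↦r'^{-1}Dx.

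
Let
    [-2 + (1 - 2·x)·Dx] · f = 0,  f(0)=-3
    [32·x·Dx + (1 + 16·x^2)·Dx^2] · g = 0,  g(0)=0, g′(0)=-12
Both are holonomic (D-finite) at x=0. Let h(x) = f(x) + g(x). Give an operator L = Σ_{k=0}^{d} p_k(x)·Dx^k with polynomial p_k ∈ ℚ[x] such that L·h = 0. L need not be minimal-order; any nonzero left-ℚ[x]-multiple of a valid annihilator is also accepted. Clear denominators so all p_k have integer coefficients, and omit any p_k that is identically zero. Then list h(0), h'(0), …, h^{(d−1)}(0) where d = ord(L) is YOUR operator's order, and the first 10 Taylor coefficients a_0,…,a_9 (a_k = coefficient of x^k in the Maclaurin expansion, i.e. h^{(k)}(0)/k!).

L = (-32 + 256·x + 1536·x^2)·Dx + (14 - 32·x - 160·x^2 + 1536·x^3)·Dx^2 + (-1 - 6·x - 96·x^3 + 256·x^4)·Dx^3  (order 3).
h: a_k = -3, -18, -12, 40, -48, -3552/5, -192, 46464/7, -768, -266752/3, …
ICs: h(0) = -3, h′(0) = -18, h′′(0) = -24.

f: a_k = -3, -6, -12, -24, -48, -96, -192, -384, -768, -1536, …
g: a_k = 0, -12, 0, 64, 0, -3072/5, 0, 49152/7, 0, -262144/3, …
Sum ⇒ L₀ = lclm(L_f,L_g) in ℚ(x)⟨Dx⟩.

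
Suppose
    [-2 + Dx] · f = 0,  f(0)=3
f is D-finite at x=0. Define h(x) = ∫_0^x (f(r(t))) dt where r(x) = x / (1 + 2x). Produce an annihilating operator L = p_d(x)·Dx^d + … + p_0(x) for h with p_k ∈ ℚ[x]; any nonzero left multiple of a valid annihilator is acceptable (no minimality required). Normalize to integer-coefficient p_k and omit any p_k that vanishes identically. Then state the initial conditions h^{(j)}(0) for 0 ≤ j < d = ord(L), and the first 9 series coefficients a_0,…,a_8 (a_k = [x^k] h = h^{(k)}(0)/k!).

f: a_k = 3, 6, 6, 4, 2, 4/5, 4/15, 8/105, 2/105, …
L₀ from L_f via x↦r, Dx↦r'^{-1}Dx.
h=∫₀ˣh₀: take L = L₀·Dx.
L = -2·Dx + (1 + 4·x + 4·x^2)·Dx^2  (order 2).
h: a_k = 0, 3, 3, -2, 1, 2/5, -38/15, 604/105, -1091/105, …
ICs: h(0) = 0, h′(0) = 3.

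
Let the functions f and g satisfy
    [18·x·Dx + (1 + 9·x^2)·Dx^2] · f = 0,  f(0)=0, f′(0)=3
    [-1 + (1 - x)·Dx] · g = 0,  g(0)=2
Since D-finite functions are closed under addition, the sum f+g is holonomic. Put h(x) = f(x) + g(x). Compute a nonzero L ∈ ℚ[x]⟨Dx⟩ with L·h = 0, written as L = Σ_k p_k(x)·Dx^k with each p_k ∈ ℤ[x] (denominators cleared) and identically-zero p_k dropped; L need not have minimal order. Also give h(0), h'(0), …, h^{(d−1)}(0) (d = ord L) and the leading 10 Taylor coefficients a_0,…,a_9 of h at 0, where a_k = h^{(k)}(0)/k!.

L = (18 - 72·x - 486·x^2)·Dx + (-12 + 18·x + 180·x^2 - 486·x^3)·Dx^2 + (1 + 8·x + 72·x^3 - 81·x^4)·Dx^3  (order 3).
h: a_k = 2, 5, 2, -7, 2, 253/5, 2, -2173/7, 2, 2189, …
ICs: h(0) = 2, h′(0) = 5, h′′(0) = 4.

f: a_k = 0, 3, 0, -9, 0, 243/5, 0, -2187/7, 0, 2187, …
g: a_k = 2, 2, 2, 2, 2, 2, 2, 2, 2, 2, …
Sum ⇒ L₀ = lclm(L_f,L_g) in ℚ(x)⟨Dx⟩.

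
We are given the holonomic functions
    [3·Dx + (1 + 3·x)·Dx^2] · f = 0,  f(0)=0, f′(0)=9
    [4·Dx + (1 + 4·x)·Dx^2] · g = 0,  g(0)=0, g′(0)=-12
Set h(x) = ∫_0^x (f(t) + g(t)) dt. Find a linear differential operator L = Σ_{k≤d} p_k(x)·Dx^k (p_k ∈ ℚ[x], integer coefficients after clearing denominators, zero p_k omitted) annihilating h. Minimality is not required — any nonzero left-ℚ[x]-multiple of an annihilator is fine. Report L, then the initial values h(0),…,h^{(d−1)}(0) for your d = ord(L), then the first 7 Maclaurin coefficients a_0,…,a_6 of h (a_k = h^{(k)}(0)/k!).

f: a_k = 0, 9, -27/2, 27, -243/4, 729/5, -729/2, …
g: a_k = 0, -12, 24, -64, 192, -3072/5, 2048, …
Weyl lclm of L_f,L_g ⇒ L₀ (ord ≤ 4).
∫: right-multiply L₀ by Dx.
L = 24·Dx^2 + (14 + 48·x)·Dx^3 + (1 + 7·x + 12·x^2)·Dx^4  (order 4).
h: a_k = 0, 0, -3/2, 7/2, -37/4, 105/4, -781/10, …
ICs: h(0) = 0, h′(0) = 0, h′′(0) = -3, h′′′(0) = 21.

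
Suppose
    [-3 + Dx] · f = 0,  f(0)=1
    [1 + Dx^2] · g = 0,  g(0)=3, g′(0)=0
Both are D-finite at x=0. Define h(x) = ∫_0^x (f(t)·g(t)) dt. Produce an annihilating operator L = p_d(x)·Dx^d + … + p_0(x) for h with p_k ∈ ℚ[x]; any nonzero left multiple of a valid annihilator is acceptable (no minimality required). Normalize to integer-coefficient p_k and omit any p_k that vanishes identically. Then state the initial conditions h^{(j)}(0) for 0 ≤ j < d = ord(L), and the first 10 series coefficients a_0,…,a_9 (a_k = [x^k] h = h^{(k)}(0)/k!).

f: a_k = 1, 3, 9/2, 9/2, 27/8, 81/40, 81/80, 243/560, 729/4480, 243/4480, …
g: a_k = 3, 0, -3/2, 0, 1/8, 0, -1/240, 0, 1/13440, 0, …
f·g: L₀ = L_f ⊗_s L_g, ord ≤ 1·2.
Integrate: L := L₀·Dx.
L = 10·Dx - 6·Dx^2 + Dx^3  (order 3).
h: a_k = 0, 3, 9/2, 4, 9/4, 7/10, -1/20, -22/105, -83/560, -527/7560, …
ICs: h(0) = 0, h′(0) = 3, h′′(0) = 9.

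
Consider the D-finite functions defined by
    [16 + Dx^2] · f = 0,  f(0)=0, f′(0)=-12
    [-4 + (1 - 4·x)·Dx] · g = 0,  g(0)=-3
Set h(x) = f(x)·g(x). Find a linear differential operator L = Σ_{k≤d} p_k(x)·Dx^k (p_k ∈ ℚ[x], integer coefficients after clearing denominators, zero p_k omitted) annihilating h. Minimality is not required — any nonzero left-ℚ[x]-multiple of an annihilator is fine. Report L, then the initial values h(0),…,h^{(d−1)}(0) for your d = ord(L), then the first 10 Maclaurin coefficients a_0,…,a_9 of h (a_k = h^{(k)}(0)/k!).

L = (-16 + 64·x) + 8·Dx + (-1 + 4·x)·Dx^2  (order 2).
h: a_k = 0, 36, 144, 480, 1920, 38784/5, 155136/5, 4342784/35, 17371136/35, 625362944/315, …
ICs: h(0) = 0, h′(0) = 36.

f: a_k = 0, -12, 0, 32, 0, -128/5, 0, 1024/105, 0, -2048/945, …
g: a_k = -3, -12, -48, -192, -768, -3072, -12288, -49152, -196608, -786432, …
Product ⇒ symmetric product L₀, ord ≤ 2.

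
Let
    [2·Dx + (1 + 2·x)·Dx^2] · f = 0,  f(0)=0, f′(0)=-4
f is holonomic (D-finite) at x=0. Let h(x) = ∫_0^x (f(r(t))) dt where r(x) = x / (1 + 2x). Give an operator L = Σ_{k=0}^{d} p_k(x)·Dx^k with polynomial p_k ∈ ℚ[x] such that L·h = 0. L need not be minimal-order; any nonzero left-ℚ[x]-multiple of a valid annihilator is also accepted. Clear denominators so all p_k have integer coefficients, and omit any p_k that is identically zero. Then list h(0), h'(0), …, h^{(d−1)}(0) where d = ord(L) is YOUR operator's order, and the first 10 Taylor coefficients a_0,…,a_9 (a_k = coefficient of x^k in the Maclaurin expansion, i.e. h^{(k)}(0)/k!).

L = (6 + 16·x)·Dx^2 + (1 + 6·x + 8·x^2)·Dx^3  (order 3).
h: a_k = 0, 0, -2, 4, -28/3, 24, -992/15, 192, -4064/7, 5440/3, …
ICs: h(0) = 0, h′(0) = 0, h′′(0) = -4.

f: a_k = 0, -4, 4, -16/3, 8, -64/5, 64/3, -256/7, 64, -1024/9, …
h₀=f(r): pull back L_f along r ⇒ L₀.
Integrate: L := L₀·Dx.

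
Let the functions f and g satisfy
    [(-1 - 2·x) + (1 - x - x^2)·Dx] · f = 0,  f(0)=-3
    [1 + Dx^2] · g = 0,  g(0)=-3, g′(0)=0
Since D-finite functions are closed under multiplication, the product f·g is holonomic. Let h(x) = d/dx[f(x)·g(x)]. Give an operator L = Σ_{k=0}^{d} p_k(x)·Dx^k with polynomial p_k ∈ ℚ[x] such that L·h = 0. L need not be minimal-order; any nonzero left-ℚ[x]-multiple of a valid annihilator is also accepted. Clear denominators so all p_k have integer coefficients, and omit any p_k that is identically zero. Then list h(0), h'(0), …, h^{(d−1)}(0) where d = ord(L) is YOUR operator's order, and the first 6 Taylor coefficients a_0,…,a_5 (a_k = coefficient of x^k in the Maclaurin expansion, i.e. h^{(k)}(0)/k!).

f: a_k = -3, -3, -6, -9, -15, -24, …
g: a_k = -3, 0, 3/2, 0, -1/8, 0, …
L₀ := L_f ⊗_s L_g (sym. prod.), ord ≤ 2.
h₀' ⇒ L via d/dx closure of L₀.
L = (3 - 2·x - x^2 + 2·x^3 + x^4) + (4 + 10·x + 6·x^2 + 4·x^3)·Dx + (-1 + x^2 + 2·x^3 + x^4)·Dx^2  (order 2).
h: a_k = 9, 27, 135/2, 291/2, 2355/8, 22857/40, …
ICs: h(0) = 9, h′(0) = 27.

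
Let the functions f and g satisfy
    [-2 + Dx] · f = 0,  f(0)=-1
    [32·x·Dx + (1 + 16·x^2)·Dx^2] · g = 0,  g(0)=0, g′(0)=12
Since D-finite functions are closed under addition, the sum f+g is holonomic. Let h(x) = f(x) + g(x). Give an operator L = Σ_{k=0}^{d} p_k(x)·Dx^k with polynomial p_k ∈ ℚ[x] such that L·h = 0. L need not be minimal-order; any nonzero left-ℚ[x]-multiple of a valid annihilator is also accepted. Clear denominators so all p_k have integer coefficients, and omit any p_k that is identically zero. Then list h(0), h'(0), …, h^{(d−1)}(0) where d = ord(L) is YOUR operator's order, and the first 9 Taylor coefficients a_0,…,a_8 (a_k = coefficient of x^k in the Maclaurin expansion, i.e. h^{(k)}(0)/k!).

f: a_k = -1, -2, -2, -4/3, -2/3, -4/15, -4/45, -8/315, -2/315, …
g: a_k = 0, 12, 0, -64, 0, 3072/5, 0, -49152/7, 0, …
Weyl lclm of L_f,L_g ⇒ L₀ (ord ≤ 3).
L = (32 - 64·x - 1536·x^2 - 1024·x^3)·Dx + (-18 + 704·x^2 - 512·x^4)·Dx^2 + (1 + 16·x + 32·x^2 + 256·x^3 + 256·x^4)·Dx^3  (order 3).
h: a_k = -1, 10, -2, -196/3, -2/3, 9212/15, -4/45, -2211848/315, -2/315, …
ICs: h(0) = -1, h′(0) = 10, h′′(0) = -4.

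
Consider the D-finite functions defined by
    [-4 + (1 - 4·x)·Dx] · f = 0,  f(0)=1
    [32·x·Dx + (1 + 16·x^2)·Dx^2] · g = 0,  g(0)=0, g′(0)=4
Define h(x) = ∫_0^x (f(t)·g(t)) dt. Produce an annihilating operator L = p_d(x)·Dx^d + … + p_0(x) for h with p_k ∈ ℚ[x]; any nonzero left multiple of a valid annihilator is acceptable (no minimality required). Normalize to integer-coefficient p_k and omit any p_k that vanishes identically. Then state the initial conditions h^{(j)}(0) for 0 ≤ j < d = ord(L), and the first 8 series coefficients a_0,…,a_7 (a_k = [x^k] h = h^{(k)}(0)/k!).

f: a_k = 1, 4, 16, 64, 256, 1024, 4096, 16384, …
g: a_k = 0, 4, 0, -64/3, 0, 1024/5, 0, -16384/7, …
h₀=f·g: eliminate ⇒ L₀, order ≤ 1·2.
Integrate: L := L₀·Dx.
L = 128·x·Dx + (8 - 32·x + 256·x^2)·Dx^2 + (-1 + 4·x - 16·x^2 + 64·x^3)·Dx^3  (order 3).
h: a_k = 0, 0, 2, 16/3, 32/3, 512/15, 6656/45, 53248/105, …
ICs: h(0) = 0, h′(0) = 0, h′′(0) = 4.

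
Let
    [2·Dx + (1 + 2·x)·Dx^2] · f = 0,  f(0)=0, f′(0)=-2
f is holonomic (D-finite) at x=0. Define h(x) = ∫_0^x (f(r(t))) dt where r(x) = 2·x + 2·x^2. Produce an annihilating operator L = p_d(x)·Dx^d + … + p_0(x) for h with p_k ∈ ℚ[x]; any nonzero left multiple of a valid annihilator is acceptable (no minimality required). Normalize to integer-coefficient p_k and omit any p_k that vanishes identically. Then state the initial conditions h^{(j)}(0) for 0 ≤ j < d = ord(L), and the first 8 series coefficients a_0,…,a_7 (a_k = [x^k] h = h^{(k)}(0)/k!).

f: a_k = 0, -2, 2, -8/3, 4, -32/5, 32/3, -128/7, …
f∘r: x↦r, Dx↦Dx/r' in L_f ⇒ L₀.
h=∫₀ˣh₀: take L = L₀·Dx.
L = 2·Dx^2 + (1 + 2·x)·Dx^3  (order 3).
h: a_k = 0, 0, -2, 4/3, -4/3, 8/5, -32/15, 64/21, …
ICs: h(0) = 0, h′(0) = 0, h′′(0) = -4.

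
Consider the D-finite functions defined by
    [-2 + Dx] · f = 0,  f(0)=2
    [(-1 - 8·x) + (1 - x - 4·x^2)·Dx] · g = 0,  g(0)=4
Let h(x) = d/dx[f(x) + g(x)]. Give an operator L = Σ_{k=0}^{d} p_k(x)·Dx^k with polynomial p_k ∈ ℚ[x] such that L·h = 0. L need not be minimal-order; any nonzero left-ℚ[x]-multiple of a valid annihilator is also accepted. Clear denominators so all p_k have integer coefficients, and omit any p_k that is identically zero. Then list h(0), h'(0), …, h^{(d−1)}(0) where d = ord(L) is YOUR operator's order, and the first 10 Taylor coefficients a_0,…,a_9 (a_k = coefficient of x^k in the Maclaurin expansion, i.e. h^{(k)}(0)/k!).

f: a_k = 2, 4, 4, 8/3, 4/3, 8/15, 8/45, 16/315, 4/315, 8/2835, …
g: a_k = 4, 4, 20, 36, 116, 260, 724, 1764, 4660, 11716, …
Sum ⇒ L₀ = lclm(L_f,L_g) in ℚ(x)⟨Dx⟩.
Differentiate: ansatz ord ≤ ord L₀ ⇒ L.
L = (34 + 452·x + 512·x^2 + 1920·x^3 + 768·x^4) + (-25 - 228·x - 334·x^2 - 864·x^3 + 160·x^4 + 256·x^5)·Dx + (4 + x + 39·x^2 - 48·x^3 - 272·x^4 - 128·x^5)·Dx^2  (order 2).
h: a_k = 8, 48, 116, 1408/3, 3908/3, 65176/15, 555676/45, 11743232/315, 33214868/315, 860592616/2835, …
ICs: h(0) = 8, h′(0) = 48.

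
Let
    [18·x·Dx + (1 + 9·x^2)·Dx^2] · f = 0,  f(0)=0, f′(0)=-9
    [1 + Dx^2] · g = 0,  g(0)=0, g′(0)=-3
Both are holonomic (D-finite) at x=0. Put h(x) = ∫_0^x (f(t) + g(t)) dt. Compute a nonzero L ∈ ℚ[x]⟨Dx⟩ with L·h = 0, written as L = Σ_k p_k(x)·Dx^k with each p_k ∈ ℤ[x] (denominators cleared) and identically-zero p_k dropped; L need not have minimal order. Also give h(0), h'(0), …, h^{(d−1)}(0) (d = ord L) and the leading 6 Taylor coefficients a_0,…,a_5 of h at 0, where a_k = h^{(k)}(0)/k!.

L = (-1926·x + 17820·x^3 + 1458·x^5)·Dx^2 + (-17 + 351·x^2 + 4617·x^4 + 729·x^6)·Dx^3 + (-1926·x + 17820·x^3 + 1458·x^5)·Dx^4 + (-17 + 351·x^2 + 4617·x^4 + 729·x^6)·Dx^5  (order 5).
h: a_k = 0, 0, -6, 0, 55/8, 0, …
ICs: h(0) = 0, h′(0) = 0, h′′(0) = -12, h′′′(0) = 0, h′′′′(0) = 165.

f: a_k = 0, -9, 0, 27, 0, -729/5, …
g: a_k = 0, -3, 0, 1/2, 0, -1/40, …
h₀=f+g: left-lcm gives L₀, ord ≤ 4.
h=∫₀ˣh₀: take L = L₀·Dx.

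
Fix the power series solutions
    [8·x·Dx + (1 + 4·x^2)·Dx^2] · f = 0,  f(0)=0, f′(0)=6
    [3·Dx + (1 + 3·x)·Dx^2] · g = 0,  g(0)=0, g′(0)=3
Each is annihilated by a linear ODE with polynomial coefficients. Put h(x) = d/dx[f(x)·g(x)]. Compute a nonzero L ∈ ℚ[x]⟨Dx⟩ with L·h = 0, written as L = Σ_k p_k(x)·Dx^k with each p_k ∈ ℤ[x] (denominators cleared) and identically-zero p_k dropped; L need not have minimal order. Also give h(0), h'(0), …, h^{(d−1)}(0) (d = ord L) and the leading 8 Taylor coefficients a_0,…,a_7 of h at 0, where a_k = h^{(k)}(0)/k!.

L = (1632 + 8496·x + 23040·x^2 + 110016·x^3 + 207360·x^4 + 269568·x^5 + 82944·x^7) + (418 + 6672·x + 44112·x^2 + 151488·x^3 + 393984·x^4 + 642816·x^5 + 725760·x^6 + 82944·x^7 + 290304·x^8)·Dx + (204 + 1844·x + 12096·x^2 + 47408·x^3 + 122880·x^4 + 240192·x^5 + 331776·x^6 + 361728·x^7 + 82944·x^8 + 165888·x^9)·Dx^2 + (25 + 246·x + 1217·x^2 + 4128·x^3 + 10624·x^4 + 22080·x^5 + 34272·x^6 + 41472·x^7 + 43776·x^8 + 13824·x^9 + 20736·x^10)·Dx^3  (order 3).
h: a_k = 0, 36, -81, 120, -855/2, 8316/5, -22869/5, 11952, …
ICs: h(0) = 0, h′(0) = 36, h′′(0) = -162.

f: a_k = 0, 6, 0, -8, 0, 96/5, 0, -384/7, …
g: a_k = 0, 3, -9/2, 9, -81/4, 243/5, -243/2, 2187/7, …
h₀=f·g: eliminate ⇒ L₀, order ≤ 2·2.
h₀' ⇒ L via d/dx closure of L₀.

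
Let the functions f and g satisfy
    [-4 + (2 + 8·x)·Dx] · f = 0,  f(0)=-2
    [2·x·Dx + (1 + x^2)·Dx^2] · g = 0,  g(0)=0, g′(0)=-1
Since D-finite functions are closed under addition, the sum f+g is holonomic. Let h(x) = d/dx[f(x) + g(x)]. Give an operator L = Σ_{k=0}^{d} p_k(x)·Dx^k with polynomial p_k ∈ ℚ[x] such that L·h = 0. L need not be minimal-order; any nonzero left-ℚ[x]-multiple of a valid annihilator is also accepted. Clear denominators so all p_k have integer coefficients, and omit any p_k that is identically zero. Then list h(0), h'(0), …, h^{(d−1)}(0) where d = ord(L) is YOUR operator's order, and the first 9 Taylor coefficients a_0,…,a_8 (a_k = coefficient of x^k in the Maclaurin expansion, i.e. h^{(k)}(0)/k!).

f: a_k = -2, -4, 4, -8, 20, -56, 168, -528, 1716, …
g: a_k = 0, -1, 0, 1/3, 0, -1/5, 0, 1/7, 0, …
L₀ := lclm(L_f,L_g); ord L₀ ≤ 1+2.
h₀' ⇒ L via d/dx closure of L₀.
L = (-2 - 20·x + 6·x^2 + 12·x^3) + (-7 - 8·x - 25·x^2 + 24·x^3 + 42·x^4)·Dx + (-1 - 3·x + 6·x^2 + 9·x^3 + 7·x^4 + 12·x^5)·Dx^2  (order 2).
h: a_k = -5, 8, -23, 80, -281, 1008, -3695, 13728, -51481, …
ICs: h(0) = -5, h′(0) = 8.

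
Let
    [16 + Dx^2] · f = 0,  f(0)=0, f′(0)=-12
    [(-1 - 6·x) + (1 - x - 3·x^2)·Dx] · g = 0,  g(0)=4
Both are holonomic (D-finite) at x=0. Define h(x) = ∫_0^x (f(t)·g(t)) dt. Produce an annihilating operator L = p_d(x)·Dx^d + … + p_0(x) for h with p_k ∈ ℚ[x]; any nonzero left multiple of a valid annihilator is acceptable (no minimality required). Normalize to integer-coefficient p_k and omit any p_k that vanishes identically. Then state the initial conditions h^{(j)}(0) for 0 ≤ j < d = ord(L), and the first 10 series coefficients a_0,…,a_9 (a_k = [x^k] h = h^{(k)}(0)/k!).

f: a_k = 0, -12, 0, 32, 0, -128/5, 0, 1024/105, 0, -2048/945, …
g: a_k = 4, 4, 16, 28, 76, 160, 388, 868, 2032, 4636, …
h₀=f·g: eliminate ⇒ L₀, order ≤ 2·1.
h=∫₀ˣh₀: take L = L₀·Dx.
L = (-10 + 16·x + 48·x^2)·Dx + (2 + 12·x)·Dx^2 + (-1 + x + 3·x^2)·Dx^3  (order 3).
h: a_k = 0, 0, -24, -16, -16, -208/5, -1256/15, -5632/35, -34054/105, -627248/945, …
ICs: h(0) = 0, h′(0) = 0, h′′(0) = -48.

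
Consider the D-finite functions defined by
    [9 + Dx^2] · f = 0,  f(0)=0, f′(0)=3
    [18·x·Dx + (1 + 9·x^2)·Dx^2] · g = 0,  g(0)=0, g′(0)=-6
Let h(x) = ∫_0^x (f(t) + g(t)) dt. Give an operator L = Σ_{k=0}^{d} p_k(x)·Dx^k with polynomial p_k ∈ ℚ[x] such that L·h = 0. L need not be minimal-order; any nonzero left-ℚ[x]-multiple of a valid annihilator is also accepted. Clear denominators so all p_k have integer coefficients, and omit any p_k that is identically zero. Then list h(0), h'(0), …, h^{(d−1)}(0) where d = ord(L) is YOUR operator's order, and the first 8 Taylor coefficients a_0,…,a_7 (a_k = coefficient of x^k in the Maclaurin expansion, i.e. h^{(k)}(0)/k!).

L = (-1782·x + 20412·x^3 + 13122·x^5)·Dx^2 + (-9 + 567·x^2 + 6561·x^4 + 6561·x^6)·Dx^3 + (-198·x + 2268·x^3 + 1458·x^5)·Dx^4 + (-1 + 63·x^2 + 729·x^4 + 729·x^6)·Dx^5  (order 5).
h: a_k = 0, 0, -3/2, 0, 27/8, 0, -1269/80, 0, …
ICs: h(0) = 0, h′(0) = 0, h′′(0) = -3, h′′′(0) = 0, h′′′′(0) = 81.

f: a_k = 0, 3, 0, -9/2, 0, 81/40, 0, -243/560, …
g: a_k = 0, -6, 0, 18, 0, -486/5, 0, 4374/7, …
h₀=f+g: left-lcm gives L₀, ord ≤ 4.
∫: right-multiply L₀ by Dx.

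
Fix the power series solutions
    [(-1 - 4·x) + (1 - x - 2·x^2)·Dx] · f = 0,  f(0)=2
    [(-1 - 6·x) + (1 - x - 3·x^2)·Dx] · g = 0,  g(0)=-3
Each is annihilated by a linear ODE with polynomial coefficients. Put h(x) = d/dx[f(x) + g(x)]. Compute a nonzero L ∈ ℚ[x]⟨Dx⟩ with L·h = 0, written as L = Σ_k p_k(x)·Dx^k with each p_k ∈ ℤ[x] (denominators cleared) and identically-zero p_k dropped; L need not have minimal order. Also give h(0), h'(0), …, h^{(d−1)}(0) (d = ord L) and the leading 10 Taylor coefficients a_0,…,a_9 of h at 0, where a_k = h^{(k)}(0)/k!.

f: a_k = 2, 2, 6, 10, 22, 42, 86, 170, 342, 682, …
g: a_k = -3, -3, -12, -21, -57, -120, -291, -651, -1524, -3477, …
Sum ⇒ L₀ = lclm(L_f,L_g) in ℚ(x)⟨Dx⟩.
Derive L from L₀ (diff closure).
L = (-6 - 264·x - 360·x^2 - 1176·x^3 - 2406·x^4 - 3600·x^5 + 1296·x^6) + (6 + 54·x + 114·x^2 + 96·x^3 + 27·x^4 - 2334·x^5 - 1872·x^6 + 864·x^7)·Dx + (-1 + 2·x - 11·x^2 - 18·x^3 + 158·x^4 + 61·x^5 - 377·x^6 - 168·x^7 + 108·x^8)·Dx^2  (order 2).
h: a_k = -1, -12, -33, -140, -390, -1230, -3367, -9456, -25155, -66830, …
ICs: h(0) = -1, h′(0) = -12.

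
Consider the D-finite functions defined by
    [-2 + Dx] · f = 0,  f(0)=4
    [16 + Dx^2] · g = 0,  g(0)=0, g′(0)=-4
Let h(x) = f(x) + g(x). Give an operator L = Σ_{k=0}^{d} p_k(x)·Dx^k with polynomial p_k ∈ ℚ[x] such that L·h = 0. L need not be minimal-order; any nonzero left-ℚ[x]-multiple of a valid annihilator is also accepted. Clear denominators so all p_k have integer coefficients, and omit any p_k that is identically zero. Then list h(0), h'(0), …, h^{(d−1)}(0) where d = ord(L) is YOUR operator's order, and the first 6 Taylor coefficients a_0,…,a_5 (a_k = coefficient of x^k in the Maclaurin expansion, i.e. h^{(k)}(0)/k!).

f: a_k = 4, 8, 8, 16/3, 8/3, 16/15, …
g: a_k = 0, -4, 0, 32/3, 0, -128/15, …
Sum ⇒ L₀ = lclm(L_f,L_g) in ℚ(x)⟨Dx⟩.
L = -32 + 16·Dx - 2·Dx^2 + Dx^3  (order 3).
h: a_k = 4, 4, 8, 16, 8/3, -112/15, …
ICs: h(0) = 4, h′(0) = 4, h′′(0) = 16.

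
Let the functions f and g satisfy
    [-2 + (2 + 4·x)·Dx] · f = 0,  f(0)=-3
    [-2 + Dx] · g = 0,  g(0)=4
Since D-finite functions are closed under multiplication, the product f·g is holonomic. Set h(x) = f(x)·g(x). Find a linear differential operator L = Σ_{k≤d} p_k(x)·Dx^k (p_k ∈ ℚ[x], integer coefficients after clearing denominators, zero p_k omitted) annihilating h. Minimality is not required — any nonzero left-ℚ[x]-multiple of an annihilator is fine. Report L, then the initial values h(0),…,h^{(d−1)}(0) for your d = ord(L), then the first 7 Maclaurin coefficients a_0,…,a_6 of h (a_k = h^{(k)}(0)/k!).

f: a_k = -3, -3, 3/2, -3/2, 15/8, -21/8, 63/16, …
g: a_k = 4, 8, 8, 16/3, 8/3, 16/15, 16/45, …
h₀=f·g: eliminate ⇒ L₀, order ≤ 1·1.
L = (-3 - 4·x) + (1 + 2·x)·Dx  (order 1).
h: a_k = -12, -36, -42, -34, -33/2, -107/10, 89/60, …
ICs: h(0) = -12.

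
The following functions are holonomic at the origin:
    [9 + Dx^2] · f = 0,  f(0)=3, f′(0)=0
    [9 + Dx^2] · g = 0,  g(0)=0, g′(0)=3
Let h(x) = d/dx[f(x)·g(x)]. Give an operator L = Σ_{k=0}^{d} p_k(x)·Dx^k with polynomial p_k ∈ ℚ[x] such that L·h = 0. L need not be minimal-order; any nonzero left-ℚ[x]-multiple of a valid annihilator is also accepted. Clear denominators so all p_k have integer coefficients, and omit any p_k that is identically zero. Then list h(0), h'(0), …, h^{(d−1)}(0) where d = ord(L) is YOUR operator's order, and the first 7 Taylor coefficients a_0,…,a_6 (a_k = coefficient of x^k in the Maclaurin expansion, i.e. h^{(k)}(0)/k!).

f: a_k = 3, 0, -27/2, 0, 81/8, 0, -243/80, …
g: a_k = 0, 3, 0, -9/2, 0, 81/40, 0, …
h₀=f·g: eliminate ⇒ L₀, order ≤ 2·2.
Derive L from L₀ (diff closure).
L = 36 + Dx^2  (order 2).
h: a_k = 9, 0, -162, 0, 486, 0, -2916/5, …
ICs: h(0) = 9, h′(0) = 0.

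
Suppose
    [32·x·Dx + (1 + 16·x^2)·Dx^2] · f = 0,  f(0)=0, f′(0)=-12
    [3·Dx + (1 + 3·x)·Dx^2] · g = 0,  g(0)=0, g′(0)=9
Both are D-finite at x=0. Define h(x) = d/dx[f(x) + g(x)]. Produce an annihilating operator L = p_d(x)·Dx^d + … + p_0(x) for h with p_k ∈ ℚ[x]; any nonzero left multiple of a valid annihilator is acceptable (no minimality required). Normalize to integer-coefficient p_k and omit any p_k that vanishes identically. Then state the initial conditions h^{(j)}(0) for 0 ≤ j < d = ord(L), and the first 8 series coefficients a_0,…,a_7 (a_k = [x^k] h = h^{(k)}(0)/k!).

L = (-96 - 864·x + 4608·x^2 + 4608·x^3) + (-50 - 192·x + 672·x^2 + 9216·x^3 + 9216·x^4)·Dx + (-3 + 23·x + 96·x^2 + 512·x^3 + 2304·x^4 + 2304·x^5)·Dx^2  (order 2).
h: a_k = -3, -27, 273, -243, -2343, -2187, 55713, -19683, …
ICs: h(0) = -3, h′(0) = -27.

f: a_k = 0, -12, 0, 64, 0, -3072/5, 0, 49152/7, …
g: a_k = 0, 9, -27/2, 27, -243/4, 729/5, -729/2, 6561/7, …
f+g: L₀ = lclm(L_f,L_g), ord ≤ 2+2.
h=h₀': d/dx-closure on L₀ ⇒ L.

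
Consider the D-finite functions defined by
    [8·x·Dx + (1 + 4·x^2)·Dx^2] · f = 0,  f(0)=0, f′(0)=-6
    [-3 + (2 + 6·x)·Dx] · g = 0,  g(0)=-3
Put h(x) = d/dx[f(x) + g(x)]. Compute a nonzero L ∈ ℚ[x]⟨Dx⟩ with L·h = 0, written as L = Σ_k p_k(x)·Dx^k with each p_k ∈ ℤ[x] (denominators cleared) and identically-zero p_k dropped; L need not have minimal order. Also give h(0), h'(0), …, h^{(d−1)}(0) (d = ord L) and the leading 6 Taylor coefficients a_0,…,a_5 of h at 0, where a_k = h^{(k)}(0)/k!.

f: a_k = 0, -6, 0, 8, 0, -96/5, …
g: a_k = -3, -9/2, 27/8, -81/16, 1215/128, -5103/256, …
L₀ := lclm(L_f,L_g); ord L₀ ≤ 2+1.
h=h₀': d/dx-closure on L₀ ⇒ L.
L = (-48 - 360·x + 576·x^2 + 864·x^3) + (-59 - 192·x - 120·x^2 + 2304·x^3 + 3024·x^4)·Dx + (-6 + 14·x + 144·x^2 + 272·x^3 + 672·x^4 + 864·x^5)·Dx^2  (order 2).
h: a_k = -21/2, 27/4, 141/16, 1215/32, -50091/256, 137781/512, …
ICs: h(0) = -21/2, h′(0) = 27/4.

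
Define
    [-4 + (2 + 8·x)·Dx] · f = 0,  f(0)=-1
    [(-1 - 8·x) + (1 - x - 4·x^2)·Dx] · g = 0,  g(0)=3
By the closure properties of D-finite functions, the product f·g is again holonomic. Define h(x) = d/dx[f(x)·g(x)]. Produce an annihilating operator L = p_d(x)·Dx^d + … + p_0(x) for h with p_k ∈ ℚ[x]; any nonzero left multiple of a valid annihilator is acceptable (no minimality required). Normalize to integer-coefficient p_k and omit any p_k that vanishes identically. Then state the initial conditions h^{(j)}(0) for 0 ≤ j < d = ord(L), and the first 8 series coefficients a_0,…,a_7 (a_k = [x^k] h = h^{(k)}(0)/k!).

f: a_k = -1, -2, 2, -4, 10, -28, 84, -264, …
g: a_k = 3, 3, 15, 27, 87, 195, 543, 1323, …
Sym-product of L_f,L_g gives L₀ (≤ ord 1).
Derive L from L₀ (diff closure).
L = (10 + 156·x + 540·x^2 + 800·x^3 + 960·x^4) + (-3 - 19·x - 30·x^2 + 56·x^3 + 352·x^4 + 384·x^5)·Dx  (order 1).
h: a_k = -9, -30, -189, -372, -2145, -3294, -21399, -21432, …
ICs: h(0) = -9.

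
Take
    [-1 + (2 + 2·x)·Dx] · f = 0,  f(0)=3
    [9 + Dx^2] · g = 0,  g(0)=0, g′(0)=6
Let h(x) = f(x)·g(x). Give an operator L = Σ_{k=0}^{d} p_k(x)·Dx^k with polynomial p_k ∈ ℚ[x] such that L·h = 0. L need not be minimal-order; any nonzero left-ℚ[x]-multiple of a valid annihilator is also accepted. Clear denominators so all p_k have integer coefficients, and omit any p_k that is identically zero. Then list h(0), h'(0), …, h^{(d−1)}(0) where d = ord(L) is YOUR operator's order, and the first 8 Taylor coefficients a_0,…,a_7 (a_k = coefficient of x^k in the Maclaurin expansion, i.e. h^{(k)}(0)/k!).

L = (39 + 72·x + 36·x^2) + (-4 - 4·x)·Dx + (4 + 8·x + 4·x^2)·Dx^2  (order 2).
h: a_k = 0, 18, 9, -117/4, -99/8, 4743/320, 3123/640, -61587/17920, …
ICs: h(0) = 0, h′(0) = 18.

f: a_k = 3, 3/2, -3/8, 3/16, -15/128, 21/256, -63/1024, 99/2048, …
g: a_k = 0, 6, 0, -9, 0, 81/20, 0, -243/280, …
h₀=f·g: eliminate ⇒ L₀, order ≤ 1·2.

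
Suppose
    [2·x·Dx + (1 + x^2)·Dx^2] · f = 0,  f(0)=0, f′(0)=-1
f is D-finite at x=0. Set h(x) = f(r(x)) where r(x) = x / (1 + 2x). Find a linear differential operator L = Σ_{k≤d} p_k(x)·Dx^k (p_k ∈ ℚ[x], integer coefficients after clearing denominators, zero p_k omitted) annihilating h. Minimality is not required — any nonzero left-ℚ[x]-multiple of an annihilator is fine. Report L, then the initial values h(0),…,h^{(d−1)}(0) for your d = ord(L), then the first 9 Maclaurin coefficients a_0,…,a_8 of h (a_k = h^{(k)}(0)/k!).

f: a_k = 0, -1, 0, 1/3, 0, -1/5, 0, 1/7, 0, …
h₀=f(r): pull back L_f along r ⇒ L₀.
L = (4 + 10·x)·Dx + (1 + 4·x + 5·x^2)·Dx^2  (order 2).
h: a_k = 0, -1, 2, -11/3, 6, -41/5, 22/3, 29/7, -42, …
ICs: h(0) = 0, h′(0) = -1.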